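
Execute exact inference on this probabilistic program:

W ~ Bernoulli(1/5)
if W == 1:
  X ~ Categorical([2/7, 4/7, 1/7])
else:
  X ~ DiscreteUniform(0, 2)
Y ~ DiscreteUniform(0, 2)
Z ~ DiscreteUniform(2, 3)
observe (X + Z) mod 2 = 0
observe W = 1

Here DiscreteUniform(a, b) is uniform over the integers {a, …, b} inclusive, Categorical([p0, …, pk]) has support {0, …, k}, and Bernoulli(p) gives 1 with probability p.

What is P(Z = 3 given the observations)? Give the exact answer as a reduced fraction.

P(Z = 3 | obs) = 4/7

Enumerate traces; 9 have nonzero weight after conditioning:
  (W=1, X=0, Y=0, Z=2) weight 1/105
  (W=1, X=0, Y=1, Z=2) weight 1/105
  (W=1, X=0, Y=2, Z=2) weight 1/105
  (W=1, X=1, Y=0, Z=3) weight 2/105
  (W=1, X=1, Y=1, Z=3) weight 2/105
  (W=1, X=1, Y=2, Z=3) weight 2/105
  (W=1, X=2, Y=0, Z=2) weight 1/210
  (W=1, X=2, Y=1, Z=2) weight 1/210
  … 1 more
Group by Z:
  weight(Z=2) = 3/70
  weight(Z=3) = 2/35
Total weight = 3/70 + 2/35 = 1/10
P(Z=2 | obs) = 3/70 / 1/10 = 3/7
P(Z=3 | obs) = 2/35 / 1/10 = 4/7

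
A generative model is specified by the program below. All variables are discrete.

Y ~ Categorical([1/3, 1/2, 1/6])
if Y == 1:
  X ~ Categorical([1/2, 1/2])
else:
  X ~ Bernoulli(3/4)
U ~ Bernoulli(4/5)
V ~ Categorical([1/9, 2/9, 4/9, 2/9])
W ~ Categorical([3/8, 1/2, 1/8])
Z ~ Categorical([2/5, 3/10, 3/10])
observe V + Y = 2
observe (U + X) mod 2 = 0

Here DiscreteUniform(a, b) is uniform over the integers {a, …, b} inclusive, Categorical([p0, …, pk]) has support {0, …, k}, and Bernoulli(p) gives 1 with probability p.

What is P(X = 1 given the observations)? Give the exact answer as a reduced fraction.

Enumerate traces; 54 have nonzero weight after conditioning:
  (Y=0, X=0, U=0, V=2, W=0, Z=0) weight 1/900
  (Y=0, X=0, U=0, V=2, W=0, Z=1) weight 1/1200
  (Y=0, X=0, U=0, V=2, W=0, Z=2) weight 1/1200
  (Y=0, X=0, U=0, V=2, W=1, Z=0) weight 1/675
  (Y=0, X=0, U=0, V=2, W=1, Z=1) weight 1/900
  (Y=0, X=0, U=0, V=2, W=1, Z=2) weight 1/900
  (Y=0, X=0, U=0, V=2, W=2, Z=0) weight 1/2700
  (Y=0, X=0, U=0, V=2, W=2, Z=1) weight 1/3600
  (Y=0, X=1, U=1, V=2, W=0, Z=0) weight 1/75
  … 45 more
Group by X:
  weight(X=0) = 7/360
  weight(X=1) = 13/90
Total weight = 7/360 + 13/90 = 59/360
P(X=0 | obs) = 7/360 / 59/360 = 7/59
P(X=1 | obs) = 13/90 / 59/360 = 52/59

P(X = 1 | obs) = 52/59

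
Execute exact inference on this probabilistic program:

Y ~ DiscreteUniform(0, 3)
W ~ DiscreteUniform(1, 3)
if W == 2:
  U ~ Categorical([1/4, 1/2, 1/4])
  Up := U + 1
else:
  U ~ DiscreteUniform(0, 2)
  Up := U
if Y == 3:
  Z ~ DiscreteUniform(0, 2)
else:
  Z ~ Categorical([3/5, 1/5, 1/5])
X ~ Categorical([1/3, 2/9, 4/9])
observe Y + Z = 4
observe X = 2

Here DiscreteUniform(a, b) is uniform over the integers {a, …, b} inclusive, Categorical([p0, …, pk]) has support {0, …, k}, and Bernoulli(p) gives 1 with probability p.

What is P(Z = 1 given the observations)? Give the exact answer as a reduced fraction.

Enumerate traces; 18 have nonzero weight after conditioning:
  (Y=2, W=1, U=0, Z=2, X=2) weight 1/405
  (Y=2, W=1, U=1, Z=2, X=2) weight 1/405
  (Y=2, W=1, U=2, Z=2, X=2) weight 1/405
  (Y=2, W=2, U=0, Z=2, X=2) weight 1/540
  (Y=2, W=2, U=1, Z=2, X=2) weight 1/270
  (Y=2, W=2, U=2, Z=2, X=2) weight 1/540
  (Y=2, W=3, U=0, Z=2, X=2) weight 1/405
  (Y=2, W=3, U=1, Z=2, X=2) weight 1/405
  (Y=3, W=1, U=0, Z=1, X=2) weight 1/243
  … 9 more
Group by Z:
  weight(Z=1) = 1/27
  weight(Z=2) = 1/45
Total weight = 1/27 + 1/45 = 8/135
P(Z=1 | obs) = 1/27 / 8/135 = 5/8
P(Z=2 | obs) = 1/45 / 8/135 = 3/8

P(Z = 1 | obs) = 5/8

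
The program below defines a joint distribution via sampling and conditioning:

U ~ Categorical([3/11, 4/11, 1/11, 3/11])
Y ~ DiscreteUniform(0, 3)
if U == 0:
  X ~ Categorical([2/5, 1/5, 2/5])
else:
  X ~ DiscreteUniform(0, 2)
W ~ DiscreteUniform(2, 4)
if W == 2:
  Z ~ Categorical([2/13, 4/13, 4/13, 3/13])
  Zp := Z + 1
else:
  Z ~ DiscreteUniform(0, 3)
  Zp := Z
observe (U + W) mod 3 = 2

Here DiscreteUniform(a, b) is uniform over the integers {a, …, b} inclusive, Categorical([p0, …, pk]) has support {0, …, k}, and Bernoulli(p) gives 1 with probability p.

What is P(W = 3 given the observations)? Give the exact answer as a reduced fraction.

P(W = 3 | obs) = 1/11

Enumerate traces; 192 have nonzero weight after conditioning:
  (U=0, Y=0, X=0, W=2, Z=0) weight 1/715
  (U=0, Y=0, X=0, W=2, Z=1) weight 2/715
  (U=0, Y=0, X=0, W=2, Z=2) weight 2/715
  (U=0, Y=0, X=0, W=2, Z=3) weight 3/1430
  (U=0, Y=0, X=1, W=2, Z=0) weight 1/1430
  (U=0, Y=0, X=1, W=2, Z=1) weight 1/715
  (U=0, Y=0, X=1, W=2, Z=2) weight 1/715
  (U=0, Y=0, X=1, W=2, Z=3) weight 3/2860
  (U=1, Y=0, X=0, W=4, Z=0) weight 1/396
  (U=2, Y=0, X=0, W=3, Z=0) weight 1/1584
  … 182 more
Group by W:
  weight(W=2) = 2/11
  weight(W=3) = 1/33
  weight(W=4) = 4/33
Total weight = 2/11 + 1/33 + 4/33 = 1/3
P(W=2 | obs) = 2/11 / 1/3 = 6/11
P(W=3 | obs) = 1/33 / 1/3 = 1/11
P(W=4 | obs) = 4/33 / 1/3 = 4/11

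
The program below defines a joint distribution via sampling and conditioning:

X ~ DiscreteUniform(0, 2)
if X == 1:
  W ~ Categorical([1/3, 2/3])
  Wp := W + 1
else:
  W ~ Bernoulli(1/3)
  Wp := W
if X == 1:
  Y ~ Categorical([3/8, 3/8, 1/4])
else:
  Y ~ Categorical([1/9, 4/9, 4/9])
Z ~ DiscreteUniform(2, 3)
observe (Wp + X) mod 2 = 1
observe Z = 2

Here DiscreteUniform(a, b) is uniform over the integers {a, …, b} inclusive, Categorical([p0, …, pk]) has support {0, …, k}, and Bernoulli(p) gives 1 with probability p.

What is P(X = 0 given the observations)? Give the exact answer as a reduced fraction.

P(X = 0 | obs) = 1/4

Enumerate traces; 9 have nonzero weight after conditioning:
  (X=0, W=1, Y=0, Z=2) weight 1/162
  (X=0, W=1, Y=1, Z=2) weight 2/81
  (X=0, W=1, Y=2, Z=2) weight 2/81
  (X=1, W=1, Y=0, Z=2) weight 1/24
  (X=1, W=1, Y=1, Z=2) weight 1/24
  (X=1, W=1, Y=2, Z=2) weight 1/36
  (X=2, W=1, Y=0, Z=2) weight 1/162
  (X=2, W=1, Y=1, Z=2) weight 2/81
  … 1 more
Group by X:
  weight(X=0) = 1/18
  weight(X=1) = 1/9
  weight(X=2) = 1/18
Total weight = 1/18 + 1/9 + 1/18 = 2/9
P(X=0 | obs) = 1/18 / 2/9 = 1/4
P(X=1 | obs) = 1/9 / 2/9 = 1/2
P(X=2 | obs) = 1/18 / 2/9 = 1/4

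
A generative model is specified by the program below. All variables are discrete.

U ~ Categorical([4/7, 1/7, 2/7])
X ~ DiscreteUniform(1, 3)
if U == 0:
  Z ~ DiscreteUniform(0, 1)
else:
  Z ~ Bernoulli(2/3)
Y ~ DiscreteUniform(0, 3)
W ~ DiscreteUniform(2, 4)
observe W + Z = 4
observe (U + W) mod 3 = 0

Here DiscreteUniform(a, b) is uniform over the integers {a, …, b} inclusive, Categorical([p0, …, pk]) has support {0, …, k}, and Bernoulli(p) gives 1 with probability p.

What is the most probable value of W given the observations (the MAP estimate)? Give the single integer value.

argmax_v P(W = v | obs) = 3

Enumerate traces; 24 have nonzero weight after conditioning:
  (U=0, X=1, Z=1, Y=0, W=3) weight 1/126
  (U=0, X=1, Z=1, Y=1, W=3) weight 1/126
  (U=0, X=1, Z=1, Y=2, W=3) weight 1/126
  (U=0, X=1, Z=1, Y=3, W=3) weight 1/126
  (U=0, X=2, Z=1, Y=0, W=3) weight 1/126
  (U=0, X=2, Z=1, Y=1, W=3) weight 1/126
  (U=0, X=2, Z=1, Y=2, W=3) weight 1/126
  (U=0, X=2, Z=1, Y=3, W=3) weight 1/126
  (U=2, X=1, Z=0, Y=0, W=4) weight 1/378
  … 15 more
Group by W:
  weight(W=3) = 2/21
  weight(W=4) = 2/63
Total weight = 2/21 + 2/63 = 8/63
P(W=3 | obs) = 2/21 / 8/63 = 3/4
P(W=4 | obs) = 2/63 / 8/63 = 1/4
argmax = 3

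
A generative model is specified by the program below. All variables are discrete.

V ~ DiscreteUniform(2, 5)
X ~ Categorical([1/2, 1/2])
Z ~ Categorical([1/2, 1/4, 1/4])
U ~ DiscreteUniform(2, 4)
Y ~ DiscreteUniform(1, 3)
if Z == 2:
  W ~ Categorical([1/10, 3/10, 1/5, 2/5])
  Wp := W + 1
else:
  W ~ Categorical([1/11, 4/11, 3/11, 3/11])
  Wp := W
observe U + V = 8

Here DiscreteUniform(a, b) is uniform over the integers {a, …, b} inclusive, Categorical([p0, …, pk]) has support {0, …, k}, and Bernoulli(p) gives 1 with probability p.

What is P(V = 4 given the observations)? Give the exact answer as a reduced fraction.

P(V = 4 | obs) = 1/2

Enumerate traces; 144 have nonzero weight after conditioning:
  (V=4, X=0, Z=0, U=4, Y=1, W=0) weight 1/1584
  (V=4, X=0, Z=0, U=4, Y=1, W=1) weight 1/396
  (V=4, X=0, Z=0, U=4, Y=1, W=2) weight 1/528
  (V=4, X=0, Z=0, U=4, Y=1, W=3) weight 1/528
  (V=4, X=0, Z=0, U=4, Y=2, W=0) weight 1/1584
  (V=4, X=0, Z=0, U=4, Y=2, W=1) weight 1/396
  (V=4, X=0, Z=0, U=4, Y=2, W=2) weight 1/528
  (V=4, X=0, Z=0, U=4, Y=2, W=3) weight 1/528
  (V=5, X=0, Z=0, U=3, Y=1, W=0) weight 1/1584
  … 135 more
Group by V:
  weight(V=4) = 1/12
  weight(V=5) = 1/12
Total weight = 1/12 + 1/12 = 1/6
P(V=4 | obs) = 1/12 / 1/6 = 1/2
P(V=5 | obs) = 1/12 / 1/6 = 1/2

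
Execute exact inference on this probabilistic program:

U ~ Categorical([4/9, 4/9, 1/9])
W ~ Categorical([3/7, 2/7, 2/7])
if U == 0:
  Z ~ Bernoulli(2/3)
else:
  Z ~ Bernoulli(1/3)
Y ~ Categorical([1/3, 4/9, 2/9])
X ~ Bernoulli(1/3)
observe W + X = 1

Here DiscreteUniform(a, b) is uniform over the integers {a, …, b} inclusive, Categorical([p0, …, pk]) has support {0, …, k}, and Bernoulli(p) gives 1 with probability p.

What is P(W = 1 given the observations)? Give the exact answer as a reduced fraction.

Enumerate traces; 36 have nonzero weight after conditioning:
  (U=0, W=0, Z=0, Y=0, X=1) weight 4/567
  (U=0, W=0, Z=0, Y=1, X=1) weight 16/1701
  (U=0, W=0, Z=0, Y=2, X=1) weight 8/1701
  (U=0, W=0, Z=1, Y=0, X=1) weight 8/567
  (U=0, W=0, Z=1, Y=1, X=1) weight 32/1701
  (U=0, W=0, Z=1, Y=2, X=1) weight 16/1701
  (U=0, W=1, Z=0, Y=0, X=0) weight 16/1701
  (U=0, W=1, Z=0, Y=1, X=0) weight 64/5103
  … 28 more
Group by W:
  weight(W=0) = 1/7
  weight(W=1) = 4/21
Total weight = 1/7 + 4/21 = 1/3
P(W=0 | obs) = 1/7 / 1/3 = 3/7
P(W=1 | obs) = 4/21 / 1/3 = 4/7

P(W = 1 | obs) = 4/7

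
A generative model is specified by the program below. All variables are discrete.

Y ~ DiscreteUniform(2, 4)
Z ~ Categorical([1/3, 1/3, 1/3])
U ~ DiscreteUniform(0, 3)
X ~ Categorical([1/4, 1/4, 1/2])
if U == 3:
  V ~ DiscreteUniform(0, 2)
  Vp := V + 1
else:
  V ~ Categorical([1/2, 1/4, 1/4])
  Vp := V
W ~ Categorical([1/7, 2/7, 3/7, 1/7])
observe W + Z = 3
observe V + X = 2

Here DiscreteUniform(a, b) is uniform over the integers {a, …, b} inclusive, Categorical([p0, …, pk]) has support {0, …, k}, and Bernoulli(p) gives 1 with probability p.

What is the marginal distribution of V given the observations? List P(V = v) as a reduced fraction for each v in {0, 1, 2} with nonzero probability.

Enumerate traces; 108 have nonzero weight after conditioning:
  (Y=2, Z=0, U=0, X=0, V=2, W=3) weight 1/4032
  (Y=2, Z=0, U=0, X=1, V=1, W=3) weight 1/4032
  (Y=2, Z=0, U=0, X=2, V=0, W=3) weight 1/1008
  (Y=2, Z=0, U=1, X=0, V=2, W=3) weight 1/4032
  (Y=2, Z=0, U=1, X=1, V=1, W=3) weight 1/4032
  (Y=2, Z=0, U=1, X=2, V=0, W=3) weight 1/1008
  (Y=2, Z=0, U=2, X=0, V=2, W=3) weight 1/4032
  (Y=2, Z=0, U=2, X=1, V=1, W=3) weight 1/4032
  … 100 more
Group by V:
  weight(V=0) = 11/168
  weight(V=1) = 13/672
  weight(V=2) = 13/672
Total weight = 11/168 + 13/672 + 13/672 = 5/48
P(V=0 | obs) = 11/168 / 5/48 = 22/35
P(V=1 | obs) = 13/672 / 5/48 = 13/70
P(V=2 | obs) = 13/672 / 5/48 = 13/70

P(V=0) = 22/35, P(V=1) = 13/70, P(V=2) = 13/70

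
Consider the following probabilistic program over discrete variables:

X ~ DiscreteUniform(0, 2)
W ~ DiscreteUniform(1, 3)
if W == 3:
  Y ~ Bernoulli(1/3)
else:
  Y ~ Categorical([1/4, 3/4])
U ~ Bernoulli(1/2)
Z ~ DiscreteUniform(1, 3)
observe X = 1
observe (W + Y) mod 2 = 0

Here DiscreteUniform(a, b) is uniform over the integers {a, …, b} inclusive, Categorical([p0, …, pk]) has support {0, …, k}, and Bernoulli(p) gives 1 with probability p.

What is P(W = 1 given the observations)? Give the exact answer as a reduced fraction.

Enumerate traces; 18 have nonzero weight after conditioning:
  (X=1, W=1, Y=1, U=0, Z=1) weight 1/72
  (X=1, W=1, Y=1, U=0, Z=2) weight 1/72
  (X=1, W=1, Y=1, U=0, Z=3) weight 1/72
  (X=1, W=1, Y=1, U=1, Z=1) weight 1/72
  (X=1, W=1, Y=1, U=1, Z=2) weight 1/72
  (X=1, W=1, Y=1, U=1, Z=3) weight 1/72
  (X=1, W=2, Y=0, U=0, Z=1) weight 1/216
  (X=1, W=2, Y=0, U=0, Z=2) weight 1/216
  (X=1, W=3, Y=1, U=0, Z=1) weight 1/162
  … 9 more
Group by W:
  weight(W=1) = 1/12
  weight(W=2) = 1/36
  weight(W=3) = 1/27
Total weight = 1/12 + 1/36 + 1/27 = 4/27
P(W=1 | obs) = 1/12 / 4/27 = 9/16
P(W=2 | obs) = 1/36 / 4/27 = 3/16
P(W=3 | obs) = 1/27 / 4/27 = 1/4

P(W = 1 | obs) = 9/16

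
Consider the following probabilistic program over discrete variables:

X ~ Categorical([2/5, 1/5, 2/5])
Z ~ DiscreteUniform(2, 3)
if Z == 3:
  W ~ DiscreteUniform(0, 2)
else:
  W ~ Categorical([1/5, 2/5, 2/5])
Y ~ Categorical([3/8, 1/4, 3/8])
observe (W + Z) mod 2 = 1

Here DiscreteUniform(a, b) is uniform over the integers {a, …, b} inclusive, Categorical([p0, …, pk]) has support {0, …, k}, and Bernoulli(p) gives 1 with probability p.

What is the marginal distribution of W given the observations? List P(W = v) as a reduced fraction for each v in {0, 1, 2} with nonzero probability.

P(W=0) = 5/16, P(W=1) = 3/8, P(W=2) = 5/16

Enumerate traces; 27 have nonzero weight after conditioning:
  (X=0, Z=2, W=1, Y=0) weight 3/100
  (X=0, Z=2, W=1, Y=1) weight 1/50
  (X=0, Z=2, W=1, Y=2) weight 3/100
  (X=0, Z=3, W=0, Y=0) weight 1/40
  (X=0, Z=3, W=0, Y=1) weight 1/60
  (X=0, Z=3, W=0, Y=2) weight 1/40
  (X=0, Z=3, W=2, Y=0) weight 1/40
  (X=0, Z=3, W=2, Y=1) weight 1/60
  … 19 more
Group by W:
  weight(W=0) = 1/6
  weight(W=1) = 1/5
  weight(W=2) = 1/6
Total weight = 1/6 + 1/5 + 1/6 = 8/15
P(W=0 | obs) = 1/6 / 8/15 = 5/16
P(W=1 | obs) = 1/5 / 8/15 = 3/8
P(W=2 | obs) = 1/6 / 8/15 = 5/16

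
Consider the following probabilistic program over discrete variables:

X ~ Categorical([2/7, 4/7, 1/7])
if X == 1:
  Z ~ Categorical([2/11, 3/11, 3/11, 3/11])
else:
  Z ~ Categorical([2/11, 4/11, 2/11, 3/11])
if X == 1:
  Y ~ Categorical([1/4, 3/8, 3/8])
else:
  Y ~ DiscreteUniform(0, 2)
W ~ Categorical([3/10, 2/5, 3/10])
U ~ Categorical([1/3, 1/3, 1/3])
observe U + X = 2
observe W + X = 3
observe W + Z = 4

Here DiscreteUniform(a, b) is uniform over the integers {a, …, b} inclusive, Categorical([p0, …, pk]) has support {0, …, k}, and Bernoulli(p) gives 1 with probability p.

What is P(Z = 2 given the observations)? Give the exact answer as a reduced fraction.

P(Z = 2 | obs) = 3/4

Enumerate traces; 6 have nonzero weight after conditioning:
  (X=1, Z=2, Y=0, W=2, U=1) weight 3/770
  (X=1, Z=2, Y=1, W=2, U=1) weight 9/1540
  (X=1, Z=2, Y=2, W=2, U=1) weight 9/1540
  (X=2, Z=3, Y=0, W=1, U=0) weight 2/1155
  (X=2, Z=3, Y=1, W=1, U=0) weight 2/1155
  (X=2, Z=3, Y=2, W=1, U=0) weight 2/1155
Group by Z:
  weight(Z=2) = 6/385
  weight(Z=3) = 2/385
Total weight = 6/385 + 2/385 = 8/385
P(Z=2 | obs) = 6/385 / 8/385 = 3/4
P(Z=3 | obs) = 2/385 / 8/385 = 1/4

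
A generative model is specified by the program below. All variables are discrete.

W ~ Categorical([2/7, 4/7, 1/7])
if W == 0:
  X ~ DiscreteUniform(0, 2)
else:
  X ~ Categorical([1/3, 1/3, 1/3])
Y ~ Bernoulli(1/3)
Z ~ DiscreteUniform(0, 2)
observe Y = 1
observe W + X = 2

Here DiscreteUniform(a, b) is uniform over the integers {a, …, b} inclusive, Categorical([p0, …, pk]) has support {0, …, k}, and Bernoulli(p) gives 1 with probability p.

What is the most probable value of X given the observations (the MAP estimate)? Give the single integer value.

argmax_v P(X = v | obs) = 1

Enumerate traces; 9 have nonzero weight after conditioning:
  (W=0, X=2, Y=1, Z=0) weight 2/189
  (W=0, X=2, Y=1, Z=1) weight 2/189
  (W=0, X=2, Y=1, Z=2) weight 2/189
  (W=1, X=1, Y=1, Z=0) weight 4/189
  (W=1, X=1, Y=1, Z=1) weight 4/189
  (W=1, X=1, Y=1, Z=2) weight 4/189
  (W=2, X=0, Y=1, Z=0) weight 1/189
  (W=2, X=0, Y=1, Z=1) weight 1/189
  … 1 more
Group by X:
  weight(X=0) = 1/63
  weight(X=1) = 4/63
  weight(X=2) = 2/63
Total weight = 1/63 + 4/63 + 2/63 = 1/9
P(X=0 | obs) = 1/63 / 1/9 = 1/7
P(X=1 | obs) = 4/63 / 1/9 = 4/7
P(X=2 | obs) = 2/63 / 1/9 = 2/7
argmax = 1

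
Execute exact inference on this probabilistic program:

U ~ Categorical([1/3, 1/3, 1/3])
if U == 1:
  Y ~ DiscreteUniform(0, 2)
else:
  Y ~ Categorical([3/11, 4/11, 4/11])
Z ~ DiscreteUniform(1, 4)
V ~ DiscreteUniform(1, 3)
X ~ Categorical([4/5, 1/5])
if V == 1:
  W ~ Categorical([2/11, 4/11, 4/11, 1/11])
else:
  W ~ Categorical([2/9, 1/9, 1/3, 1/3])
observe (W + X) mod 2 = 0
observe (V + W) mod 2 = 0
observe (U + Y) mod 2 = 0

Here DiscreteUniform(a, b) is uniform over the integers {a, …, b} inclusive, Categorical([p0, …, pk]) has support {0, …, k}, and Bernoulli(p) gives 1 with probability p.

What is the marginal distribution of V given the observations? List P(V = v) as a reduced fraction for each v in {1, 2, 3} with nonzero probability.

Enumerate traces; 120 have nonzero weight after conditioning:
  (U=0, Y=0, Z=1, V=1, X=1, W=1) weight 1/1815
  (U=0, Y=0, Z=1, V=1, X=1, W=3) weight 1/7260
  (U=0, Y=0, Z=1, V=2, X=0, W=0) weight 2/1485
  (U=0, Y=0, Z=1, V=2, X=0, W=2) weight 1/495
  (U=0, Y=0, Z=1, V=3, X=1, W=1) weight 1/5940
  (U=0, Y=0, Z=1, V=3, X=1, W=3) weight 1/1980
  (U=0, Y=0, Z=2, V=1, X=1, W=1) weight 1/1815
  (U=0, Y=0, Z=2, V=1, X=1, W=3) weight 1/7260
  … 112 more
Group by V:
  weight(V=1) = 53/3267
  weight(V=2) = 212/2673
  weight(V=3) = 212/13365
Total weight = 53/3267 + 212/2673 + 212/13365 = 5459/49005
P(V=1 | obs) = 53/3267 / 5459/49005 = 15/103
P(V=2 | obs) = 212/2673 / 5459/49005 = 220/309
P(V=3 | obs) = 212/13365 / 5459/49005 = 44/309

P(V=1) = 15/103, P(V=2) = 220/309, P(V=3) = 44/309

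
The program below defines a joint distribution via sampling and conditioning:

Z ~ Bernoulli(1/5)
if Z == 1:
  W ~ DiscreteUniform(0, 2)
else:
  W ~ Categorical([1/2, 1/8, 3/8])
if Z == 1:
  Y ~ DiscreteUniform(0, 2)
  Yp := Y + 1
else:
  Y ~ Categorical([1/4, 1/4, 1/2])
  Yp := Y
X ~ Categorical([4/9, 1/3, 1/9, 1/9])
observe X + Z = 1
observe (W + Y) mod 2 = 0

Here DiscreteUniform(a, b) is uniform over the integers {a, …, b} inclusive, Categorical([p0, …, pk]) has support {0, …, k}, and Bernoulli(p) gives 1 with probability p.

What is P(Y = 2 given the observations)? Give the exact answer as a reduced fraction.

P(Y = 2 | obs) = 17/29

Enumerate traces; 10 have nonzero weight after conditioning:
  (Z=0, W=0, Y=0, X=1) weight 1/30
  (Z=0, W=0, Y=2, X=1) weight 1/15
  (Z=0, W=1, Y=1, X=1) weight 1/120
  (Z=0, W=2, Y=0, X=1) weight 1/40
  (Z=0, W=2, Y=2, X=1) weight 1/20
  (Z=1, W=0, Y=0, X=0) weight 4/405
  (Z=1, W=0, Y=2, X=0) weight 4/405
  (Z=1, W=1, Y=1, X=0) weight 4/405
  … 2 more
Group by Y:
  weight(Y=0) = 253/3240
  weight(Y=1) = 59/3240
  weight(Y=2) = 221/1620
Total weight = 253/3240 + 59/3240 + 221/1620 = 377/1620
P(Y=0 | obs) = 253/3240 / 377/1620 = 253/754
P(Y=1 | obs) = 59/3240 / 377/1620 = 59/754
P(Y=2 | obs) = 221/1620 / 377/1620 = 17/29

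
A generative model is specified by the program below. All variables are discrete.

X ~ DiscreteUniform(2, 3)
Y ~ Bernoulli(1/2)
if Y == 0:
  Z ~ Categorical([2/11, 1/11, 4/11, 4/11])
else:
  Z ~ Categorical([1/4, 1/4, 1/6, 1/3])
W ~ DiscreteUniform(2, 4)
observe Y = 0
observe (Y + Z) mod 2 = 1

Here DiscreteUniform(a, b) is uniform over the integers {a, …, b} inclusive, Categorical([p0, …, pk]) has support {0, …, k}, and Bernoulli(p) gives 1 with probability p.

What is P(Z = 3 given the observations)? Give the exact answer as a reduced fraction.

P(Z = 3 | obs) = 4/5

Enumerate traces; 12 have nonzero weight after conditioning:
  (X=2, Y=0, Z=1, W=2) weight 1/132
  (X=2, Y=0, Z=1, W=3) weight 1/132
  (X=2, Y=0, Z=1, W=4) weight 1/132
  (X=2, Y=0, Z=3, W=2) weight 1/33
  (X=2, Y=0, Z=3, W=3) weight 1/33
  (X=2, Y=0, Z=3, W=4) weight 1/33
  (X=3, Y=0, Z=1, W=2) weight 1/132
  (X=3, Y=0, Z=1, W=3) weight 1/132
  … 4 more
Group by Z:
  weight(Z=1) = 1/22
  weight(Z=3) = 2/11
Total weight = 1/22 + 2/11 = 5/22
P(Z=1 | obs) = 1/22 / 5/22 = 1/5
P(Z=3 | obs) = 2/11 / 5/22 = 4/5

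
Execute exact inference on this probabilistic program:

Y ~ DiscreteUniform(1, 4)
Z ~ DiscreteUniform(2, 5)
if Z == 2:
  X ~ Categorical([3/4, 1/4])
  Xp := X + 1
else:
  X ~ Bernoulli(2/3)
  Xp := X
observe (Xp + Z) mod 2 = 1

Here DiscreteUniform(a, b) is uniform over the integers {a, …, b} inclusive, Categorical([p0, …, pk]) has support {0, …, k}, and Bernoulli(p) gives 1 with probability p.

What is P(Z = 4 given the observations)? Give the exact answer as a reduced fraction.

Enumerate traces; 16 have nonzero weight after conditioning:
  (Y=1, Z=2, X=0) weight 3/64
  (Y=1, Z=3, X=0) weight 1/48
  (Y=1, Z=4, X=1) weight 1/24
  (Y=1, Z=5, X=0) weight 1/48
  (Y=2, Z=2, X=0) weight 3/64
  (Y=2, Z=3, X=0) weight 1/48
  (Y=2, Z=4, X=1) weight 1/24
  (Y=2, Z=5, X=0) weight 1/48
  … 8 more
Group by Z:
  weight(Z=2) = 3/16
  weight(Z=3) = 1/12
  weight(Z=4) = 1/6
  weight(Z=5) = 1/12
Total weight = 3/16 + 1/12 + 1/6 + 1/12 = 25/48
P(Z=2 | obs) = 3/16 / 25/48 = 9/25
P(Z=3 | obs) = 1/12 / 25/48 = 4/25
P(Z=4 | obs) = 1/6 / 25/48 = 8/25
P(Z=5 | obs) = 1/12 / 25/48 = 4/25

P(Z = 4 | obs) = 8/25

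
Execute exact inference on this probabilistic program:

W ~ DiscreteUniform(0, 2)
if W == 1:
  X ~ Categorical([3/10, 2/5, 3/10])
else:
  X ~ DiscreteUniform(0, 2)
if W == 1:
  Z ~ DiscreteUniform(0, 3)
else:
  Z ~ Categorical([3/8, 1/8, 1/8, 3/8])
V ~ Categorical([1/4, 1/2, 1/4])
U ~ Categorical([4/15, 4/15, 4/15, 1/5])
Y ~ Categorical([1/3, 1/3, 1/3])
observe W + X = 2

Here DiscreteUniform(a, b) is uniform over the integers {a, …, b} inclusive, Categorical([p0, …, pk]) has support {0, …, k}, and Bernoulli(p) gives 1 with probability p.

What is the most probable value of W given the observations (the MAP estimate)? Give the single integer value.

Enumerate traces; 432 have nonzero weight after conditioning:
  (W=0, X=2, Z=0, V=0, U=0, Y=0) weight 1/1080
  (W=0, X=2, Z=0, V=0, U=0, Y=1) weight 1/1080
  (W=0, X=2, Z=0, V=0, U=0, Y=2) weight 1/1080
  (W=0, X=2, Z=0, V=0, U=1, Y=0) weight 1/1080
  (W=0, X=2, Z=0, V=0, U=1, Y=1) weight 1/1080
  (W=0, X=2, Z=0, V=0, U=1, Y=2) weight 1/1080
  (W=0, X=2, Z=0, V=0, U=2, Y=0) weight 1/1080
  (W=0, X=2, Z=0, V=0, U=2, Y=1) weight 1/1080
  (W=1, X=1, Z=0, V=0, U=0, Y=0) weight 1/1350
  (W=2, X=0, Z=0, V=0, U=0, Y=0) weight 1/1080
  … 422 more
Group by W:
  weight(W=0) = 1/9
  weight(W=1) = 2/15
  weight(W=2) = 1/9
Total weight = 1/9 + 2/15 + 1/9 = 16/45
P(W=0 | obs) = 1/9 / 16/45 = 5/16
P(W=1 | obs) = 2/15 / 16/45 = 3/8
P(W=2 | obs) = 1/9 / 16/45 = 5/16
argmax = 1

argmax_v P(W = v | obs) = 1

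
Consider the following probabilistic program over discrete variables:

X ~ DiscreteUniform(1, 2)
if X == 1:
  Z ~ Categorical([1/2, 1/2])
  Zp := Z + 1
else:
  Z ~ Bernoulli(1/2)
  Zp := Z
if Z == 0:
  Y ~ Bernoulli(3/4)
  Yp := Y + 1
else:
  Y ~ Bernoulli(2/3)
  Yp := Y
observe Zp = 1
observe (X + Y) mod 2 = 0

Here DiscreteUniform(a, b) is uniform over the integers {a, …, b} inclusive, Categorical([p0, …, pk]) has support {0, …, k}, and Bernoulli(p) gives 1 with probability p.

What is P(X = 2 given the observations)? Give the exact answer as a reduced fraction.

Enumerate traces; 2 have nonzero weight after conditioning:
  (X=1, Z=0, Y=1) weight 3/16
  (X=2, Z=1, Y=0) weight 1/12
Group by X:
  weight(X=1) = 3/16
  weight(X=2) = 1/12
Total weight = 3/16 + 1/12 = 13/48
P(X=1 | obs) = 3/16 / 13/48 = 9/13
P(X=2 | obs) = 1/12 / 13/48 = 4/13

P(X = 2 | obs) = 4/13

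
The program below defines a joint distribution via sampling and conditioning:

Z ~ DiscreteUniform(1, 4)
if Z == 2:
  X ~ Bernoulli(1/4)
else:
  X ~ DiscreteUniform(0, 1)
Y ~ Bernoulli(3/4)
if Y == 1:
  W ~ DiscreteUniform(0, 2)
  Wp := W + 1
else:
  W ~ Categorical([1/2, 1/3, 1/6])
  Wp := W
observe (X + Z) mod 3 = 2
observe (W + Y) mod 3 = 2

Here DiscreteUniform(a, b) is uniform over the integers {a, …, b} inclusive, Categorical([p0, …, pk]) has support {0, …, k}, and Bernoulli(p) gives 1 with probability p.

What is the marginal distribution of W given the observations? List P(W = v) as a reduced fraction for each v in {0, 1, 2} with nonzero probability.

Enumerate traces; 6 have nonzero weight after conditioning:
  (Z=1, X=1, Y=0, W=2) weight 1/192
  (Z=1, X=1, Y=1, W=1) weight 1/32
  (Z=2, X=0, Y=0, W=2) weight 1/128
  (Z=2, X=0, Y=1, W=1) weight 3/64
  (Z=4, X=1, Y=0, W=2) weight 1/192
  (Z=4, X=1, Y=1, W=1) weight 1/32
Group by W:
  weight(W=1) = 7/64
  weight(W=2) = 7/384
Total weight = 7/64 + 7/384 = 49/384
P(W=1 | obs) = 7/64 / 49/384 = 6/7
P(W=2 | obs) = 7/384 / 49/384 = 1/7

P(W=1) = 6/7, P(W=2) = 1/7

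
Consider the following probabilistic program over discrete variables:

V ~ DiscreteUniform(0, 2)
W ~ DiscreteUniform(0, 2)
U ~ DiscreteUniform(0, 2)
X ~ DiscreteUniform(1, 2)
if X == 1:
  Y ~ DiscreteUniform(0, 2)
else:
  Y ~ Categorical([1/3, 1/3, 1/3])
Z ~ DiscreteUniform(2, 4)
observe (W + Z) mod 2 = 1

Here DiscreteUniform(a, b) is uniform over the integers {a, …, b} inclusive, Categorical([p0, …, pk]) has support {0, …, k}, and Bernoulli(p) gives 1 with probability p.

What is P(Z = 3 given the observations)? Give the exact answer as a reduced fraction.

P(Z = 3 | obs) = 1/2

Enumerate traces; 216 have nonzero weight after conditioning:
  (V=0, W=0, U=0, X=1, Y=0, Z=3) weight 1/486
  (V=0, W=0, U=0, X=1, Y=1, Z=3) weight 1/486
  (V=0, W=0, U=0, X=1, Y=2, Z=3) weight 1/486
  (V=0, W=0, U=0, X=2, Y=0, Z=3) weight 1/486
  (V=0, W=0, U=0, X=2, Y=1, Z=3) weight 1/486
  (V=0, W=0, U=0, X=2, Y=2, Z=3) weight 1/486
  (V=0, W=0, U=1, X=1, Y=0, Z=3) weight 1/486
  (V=0, W=0, U=1, X=1, Y=1, Z=3) weight 1/486
  (V=0, W=1, U=0, X=1, Y=0, Z=2) weight 1/486
  (V=0, W=1, U=0, X=1, Y=0, Z=4) weight 1/486
  … 206 more
Group by Z:
  weight(Z=2) = 1/9
  weight(Z=3) = 2/9
  weight(Z=4) = 1/9
Total weight = 1/9 + 2/9 + 1/9 = 4/9
P(Z=2 | obs) = 1/9 / 4/9 = 1/4
P(Z=3 | obs) = 2/9 / 4/9 = 1/2
P(Z=4 | obs) = 1/9 / 4/9 = 1/4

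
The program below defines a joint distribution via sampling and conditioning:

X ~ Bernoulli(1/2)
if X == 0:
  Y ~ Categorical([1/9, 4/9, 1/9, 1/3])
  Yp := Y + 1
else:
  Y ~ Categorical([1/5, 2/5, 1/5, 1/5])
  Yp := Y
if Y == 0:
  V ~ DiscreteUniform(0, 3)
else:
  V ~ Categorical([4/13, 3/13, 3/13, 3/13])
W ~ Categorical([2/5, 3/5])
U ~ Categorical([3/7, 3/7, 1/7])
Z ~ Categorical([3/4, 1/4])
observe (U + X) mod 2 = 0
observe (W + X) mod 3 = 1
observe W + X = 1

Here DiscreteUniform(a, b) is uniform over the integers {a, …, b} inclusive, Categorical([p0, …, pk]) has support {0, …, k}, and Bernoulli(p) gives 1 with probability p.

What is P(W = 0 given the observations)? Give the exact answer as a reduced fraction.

Enumerate traces; 96 have nonzero weight after conditioning:
  (X=0, Y=0, V=0, W=1, U=0, Z=0) weight 3/1120
  (X=0, Y=0, V=0, W=1, U=0, Z=1) weight 1/1120
  (X=0, Y=0, V=0, W=1, U=2, Z=0) weight 1/1120
  (X=0, Y=0, V=0, W=1, U=2, Z=1) weight 1/3360
  (X=0, Y=0, V=1, W=1, U=0, Z=0) weight 3/1120
  (X=0, Y=0, V=1, W=1, U=0, Z=1) weight 1/1120
  (X=0, Y=0, V=1, W=1, U=2, Z=0) weight 1/1120
  (X=0, Y=0, V=1, W=1, U=2, Z=1) weight 1/3360
  (X=1, Y=0, V=0, W=0, U=1, Z=0) weight 9/2800
  … 87 more
Group by W:
  weight(W=0) = 3/35
  weight(W=1) = 6/35
Total weight = 3/35 + 6/35 = 9/35
P(W=0 | obs) = 3/35 / 9/35 = 1/3
P(W=1 | obs) = 6/35 / 9/35 = 2/3

P(W = 0 | obs) = 1/3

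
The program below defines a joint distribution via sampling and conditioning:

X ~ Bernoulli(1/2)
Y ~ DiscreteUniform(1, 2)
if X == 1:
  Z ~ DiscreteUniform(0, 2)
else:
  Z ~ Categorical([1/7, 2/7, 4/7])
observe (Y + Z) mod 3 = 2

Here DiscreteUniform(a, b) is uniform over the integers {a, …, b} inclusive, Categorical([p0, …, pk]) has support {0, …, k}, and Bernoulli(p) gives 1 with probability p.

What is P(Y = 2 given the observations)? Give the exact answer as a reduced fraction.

Enumerate traces; 4 have nonzero weight after conditioning:
  (X=0, Y=1, Z=1) weight 1/14
  (X=0, Y=2, Z=0) weight 1/28
  (X=1, Y=1, Z=1) weight 1/12
  (X=1, Y=2, Z=0) weight 1/12
Group by Y:
  weight(Y=1) = 13/84
  weight(Y=2) = 5/42
Total weight = 13/84 + 5/42 = 23/84
P(Y=1 | obs) = 13/84 / 23/84 = 13/23
P(Y=2 | obs) = 5/42 / 23/84 = 10/23

P(Y = 2 | obs) = 10/23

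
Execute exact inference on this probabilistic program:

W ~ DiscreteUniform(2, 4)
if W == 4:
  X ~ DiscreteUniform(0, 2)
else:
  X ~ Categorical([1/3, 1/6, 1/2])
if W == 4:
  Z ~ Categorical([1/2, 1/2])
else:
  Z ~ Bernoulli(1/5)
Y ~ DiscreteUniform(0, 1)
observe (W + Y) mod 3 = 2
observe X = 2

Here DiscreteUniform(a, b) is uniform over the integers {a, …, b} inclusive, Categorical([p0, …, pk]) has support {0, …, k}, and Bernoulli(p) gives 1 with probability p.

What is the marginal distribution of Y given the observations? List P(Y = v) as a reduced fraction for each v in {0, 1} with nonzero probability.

Enumerate traces; 4 have nonzero weight after conditioning:
  (W=2, X=2, Z=0, Y=0) weight 1/15
  (W=2, X=2, Z=1, Y=0) weight 1/60
  (W=4, X=2, Z=0, Y=1) weight 1/36
  (W=4, X=2, Z=1, Y=1) weight 1/36
Group by Y:
  weight(Y=0) = 1/12
  weight(Y=1) = 1/18
Total weight = 1/12 + 1/18 = 5/36
P(Y=0 | obs) = 1/12 / 5/36 = 3/5
P(Y=1 | obs) = 1/18 / 5/36 = 2/5

P(Y=0) = 3/5, P(Y=1) = 2/5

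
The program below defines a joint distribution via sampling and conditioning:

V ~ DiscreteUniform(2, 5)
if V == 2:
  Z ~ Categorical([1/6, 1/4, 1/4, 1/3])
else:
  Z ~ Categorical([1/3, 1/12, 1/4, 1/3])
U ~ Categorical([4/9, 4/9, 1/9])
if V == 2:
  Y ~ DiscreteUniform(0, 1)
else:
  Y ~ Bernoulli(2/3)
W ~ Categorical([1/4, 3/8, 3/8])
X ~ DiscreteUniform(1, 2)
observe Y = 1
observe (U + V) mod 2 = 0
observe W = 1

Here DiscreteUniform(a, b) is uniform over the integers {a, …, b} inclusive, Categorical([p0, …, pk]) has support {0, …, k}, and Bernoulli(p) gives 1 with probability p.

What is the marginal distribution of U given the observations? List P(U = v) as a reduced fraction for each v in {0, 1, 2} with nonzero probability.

Enumerate traces; 48 have nonzero weight after conditioning:
  (V=2, Z=0, U=0, Y=1, W=1, X=1) weight 1/576
  (V=2, Z=0, U=0, Y=1, W=1, X=2) weight 1/576
  (V=2, Z=0, U=2, Y=1, W=1, X=1) weight 1/2304
  (V=2, Z=0, U=2, Y=1, W=1, X=2) weight 1/2304
  (V=2, Z=1, U=0, Y=1, W=1, X=1) weight 1/384
  (V=2, Z=1, U=0, Y=1, W=1, X=2) weight 1/384
  (V=2, Z=1, U=2, Y=1, W=1, X=1) weight 1/1536
  (V=2, Z=1, U=2, Y=1, W=1, X=2) weight 1/1536
  (V=3, Z=0, U=1, Y=1, W=1, X=1) weight 1/216
  … 39 more
Group by U:
  weight(U=0) = 7/144
  weight(U=1) = 1/18
  weight(U=2) = 7/576
Total weight = 7/144 + 1/18 + 7/576 = 67/576
P(U=0 | obs) = 7/144 / 67/576 = 28/67
P(U=1 | obs) = 1/18 / 67/576 = 32/67
P(U=2 | obs) = 7/576 / 67/576 = 7/67

P(U=0) = 28/67, P(U=1) = 32/67, P(U=2) = 7/67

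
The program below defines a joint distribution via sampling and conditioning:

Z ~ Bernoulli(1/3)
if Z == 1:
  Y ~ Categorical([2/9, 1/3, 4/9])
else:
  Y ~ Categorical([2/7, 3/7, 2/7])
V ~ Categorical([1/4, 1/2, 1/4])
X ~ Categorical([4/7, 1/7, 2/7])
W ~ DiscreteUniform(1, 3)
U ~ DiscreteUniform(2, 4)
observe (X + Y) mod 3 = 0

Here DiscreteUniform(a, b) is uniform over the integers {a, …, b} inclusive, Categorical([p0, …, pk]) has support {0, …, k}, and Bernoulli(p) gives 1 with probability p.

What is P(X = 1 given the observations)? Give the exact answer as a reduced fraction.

Enumerate traces; 162 have nonzero weight after conditioning:
  (Z=0, Y=0, V=0, X=0, W=1, U=2) weight 4/1323
  (Z=0, Y=0, V=0, X=0, W=1, U=3) weight 4/1323
  (Z=0, Y=0, V=0, X=0, W=1, U=4) weight 4/1323
  (Z=0, Y=0, V=0, X=0, W=2, U=2) weight 4/1323
  (Z=0, Y=0, V=0, X=0, W=2, U=3) weight 4/1323
  (Z=0, Y=0, V=0, X=0, W=2, U=4) weight 4/1323
  (Z=0, Y=0, V=0, X=0, W=3, U=2) weight 4/1323
  (Z=0, Y=0, V=0, X=0, W=3, U=3) weight 4/1323
  (Z=0, Y=1, V=0, X=2, W=1, U=2) weight 1/441
  (Z=0, Y=2, V=0, X=1, W=1, U=2) weight 1/1323
  … 152 more
Group by X:
  weight(X=0) = 200/1323
  weight(X=1) = 64/1323
  weight(X=2) = 50/441
Total weight = 200/1323 + 64/1323 + 50/441 = 46/147
P(X=0 | obs) = 200/1323 / 46/147 = 100/207
P(X=1 | obs) = 64/1323 / 46/147 = 32/207
P(X=2 | obs) = 50/441 / 46/147 = 25/69

P(X = 1 | obs) = 32/207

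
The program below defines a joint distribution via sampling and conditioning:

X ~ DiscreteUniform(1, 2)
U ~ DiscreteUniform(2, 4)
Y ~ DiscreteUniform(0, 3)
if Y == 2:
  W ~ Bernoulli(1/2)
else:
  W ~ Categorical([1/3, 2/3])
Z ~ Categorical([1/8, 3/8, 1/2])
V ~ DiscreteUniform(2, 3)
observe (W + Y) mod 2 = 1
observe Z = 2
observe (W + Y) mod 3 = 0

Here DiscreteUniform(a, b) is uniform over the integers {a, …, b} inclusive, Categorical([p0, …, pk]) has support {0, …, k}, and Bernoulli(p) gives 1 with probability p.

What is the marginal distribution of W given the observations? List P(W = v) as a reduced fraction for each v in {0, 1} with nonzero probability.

Enumerate traces; 24 have nonzero weight after conditioning:
  (X=1, U=2, Y=2, W=1, Z=2, V=2) weight 1/192
  (X=1, U=2, Y=2, W=1, Z=2, V=3) weight 1/192
  (X=1, U=2, Y=3, W=0, Z=2, V=2) weight 1/288
  (X=1, U=2, Y=3, W=0, Z=2, V=3) weight 1/288
  (X=1, U=3, Y=2, W=1, Z=2, V=2) weight 1/192
  (X=1, U=3, Y=2, W=1, Z=2, V=3) weight 1/192
  (X=1, U=3, Y=3, W=0, Z=2, V=2) weight 1/288
  (X=1, U=3, Y=3, W=0, Z=2, V=3) weight 1/288
  … 16 more
Group by W:
  weight(W=0) = 1/24
  weight(W=1) = 1/16
Total weight = 1/24 + 1/16 = 5/48
P(W=0 | obs) = 1/24 / 5/48 = 2/5
P(W=1 | obs) = 1/16 / 5/48 = 3/5

P(W=0) = 2/5, P(W=1) = 3/5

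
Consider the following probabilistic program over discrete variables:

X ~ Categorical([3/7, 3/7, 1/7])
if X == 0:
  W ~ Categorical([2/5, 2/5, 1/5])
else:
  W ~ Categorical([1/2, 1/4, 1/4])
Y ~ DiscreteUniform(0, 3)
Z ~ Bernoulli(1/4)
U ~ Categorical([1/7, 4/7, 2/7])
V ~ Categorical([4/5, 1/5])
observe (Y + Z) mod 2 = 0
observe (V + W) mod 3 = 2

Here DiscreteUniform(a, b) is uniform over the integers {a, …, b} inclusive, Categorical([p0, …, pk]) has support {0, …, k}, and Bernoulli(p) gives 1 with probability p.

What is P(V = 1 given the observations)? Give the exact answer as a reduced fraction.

Enumerate traces; 72 have nonzero weight after conditioning:
  (X=0, W=1, Y=0, Z=0, U=0, V=1) weight 9/9800
  (X=0, W=1, Y=0, Z=0, U=1, V=1) weight 9/2450
  (X=0, W=1, Y=0, Z=0, U=2, V=1) weight 9/4900
  (X=0, W=1, Y=1, Z=1, U=0, V=1) weight 3/9800
  (X=0, W=1, Y=1, Z=1, U=1, V=1) weight 3/2450
  (X=0, W=1, Y=1, Z=1, U=2, V=1) weight 3/4900
  (X=0, W=1, Y=2, Z=0, U=0, V=1) weight 9/9800
  (X=0, W=1, Y=2, Z=0, U=1, V=1) weight 9/2450
  (X=0, W=2, Y=0, Z=0, U=0, V=0) weight 9/4900
  … 63 more
Group by V:
  weight(V=0) = 16/175
  weight(V=1) = 11/350
Total weight = 16/175 + 11/350 = 43/350
P(V=0 | obs) = 16/175 / 43/350 = 32/43
P(V=1 | obs) = 11/350 / 43/350 = 11/43

P(V = 1 | obs) = 11/43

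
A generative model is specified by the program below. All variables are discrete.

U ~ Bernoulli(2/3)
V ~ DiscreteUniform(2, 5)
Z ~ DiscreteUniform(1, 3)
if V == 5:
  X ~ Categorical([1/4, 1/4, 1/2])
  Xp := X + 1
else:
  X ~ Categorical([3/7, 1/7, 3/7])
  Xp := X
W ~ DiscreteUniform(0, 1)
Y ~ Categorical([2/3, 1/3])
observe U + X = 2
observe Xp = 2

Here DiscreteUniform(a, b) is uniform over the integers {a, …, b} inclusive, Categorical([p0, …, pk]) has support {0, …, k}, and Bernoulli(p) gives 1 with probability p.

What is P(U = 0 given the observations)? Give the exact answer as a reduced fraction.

P(U = 0 | obs) = 18/25

Enumerate traces; 48 have nonzero weight after conditioning:
  (U=0, V=2, Z=1, X=2, W=0, Y=0) weight 1/252
  (U=0, V=2, Z=1, X=2, W=0, Y=1) weight 1/504
  (U=0, V=2, Z=1, X=2, W=1, Y=0) weight 1/252
  (U=0, V=2, Z=1, X=2, W=1, Y=1) weight 1/504
  (U=0, V=2, Z=2, X=2, W=0, Y=0) weight 1/252
  (U=0, V=2, Z=2, X=2, W=0, Y=1) weight 1/504
  (U=0, V=2, Z=2, X=2, W=1, Y=0) weight 1/252
  (U=0, V=2, Z=2, X=2, W=1, Y=1) weight 1/504
  (U=1, V=5, Z=1, X=1, W=0, Y=0) weight 1/216
  … 39 more
Group by U:
  weight(U=0) = 3/28
  weight(U=1) = 1/24
Total weight = 3/28 + 1/24 = 25/168
P(U=0 | obs) = 3/28 / 25/168 = 18/25
P(U=1 | obs) = 1/24 / 25/168 = 7/25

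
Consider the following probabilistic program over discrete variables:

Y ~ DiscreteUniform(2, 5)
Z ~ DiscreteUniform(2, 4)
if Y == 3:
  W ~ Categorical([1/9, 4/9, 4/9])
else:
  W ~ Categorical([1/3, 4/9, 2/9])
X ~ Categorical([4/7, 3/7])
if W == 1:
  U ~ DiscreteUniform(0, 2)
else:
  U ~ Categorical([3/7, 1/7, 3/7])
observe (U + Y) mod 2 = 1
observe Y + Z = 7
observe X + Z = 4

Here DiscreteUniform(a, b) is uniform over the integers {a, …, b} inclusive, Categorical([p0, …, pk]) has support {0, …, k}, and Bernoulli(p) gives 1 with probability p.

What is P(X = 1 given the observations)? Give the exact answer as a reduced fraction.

P(X = 1 | obs) = 129/713

Enumerate traces; 9 have nonzero weight after conditioning:
  (Y=3, Z=4, W=0, X=0, U=0) weight 1/441
  (Y=3, Z=4, W=0, X=0, U=2) weight 1/441
  (Y=3, Z=4, W=1, X=0, U=0) weight 4/567
  (Y=3, Z=4, W=1, X=0, U=2) weight 4/567
  (Y=3, Z=4, W=2, X=0, U=0) weight 4/441
  (Y=3, Z=4, W=2, X=0, U=2) weight 4/441
  (Y=4, Z=3, W=0, X=1, U=1) weight 1/588
  (Y=4, Z=3, W=1, X=1, U=1) weight 1/189
  … 1 more
Group by X:
  weight(X=0) = 146/3969
  weight(X=1) = 43/5292
Total weight = 146/3969 + 43/5292 = 713/15876
P(X=0 | obs) = 146/3969 / 713/15876 = 584/713
P(X=1 | obs) = 43/5292 / 713/15876 = 129/713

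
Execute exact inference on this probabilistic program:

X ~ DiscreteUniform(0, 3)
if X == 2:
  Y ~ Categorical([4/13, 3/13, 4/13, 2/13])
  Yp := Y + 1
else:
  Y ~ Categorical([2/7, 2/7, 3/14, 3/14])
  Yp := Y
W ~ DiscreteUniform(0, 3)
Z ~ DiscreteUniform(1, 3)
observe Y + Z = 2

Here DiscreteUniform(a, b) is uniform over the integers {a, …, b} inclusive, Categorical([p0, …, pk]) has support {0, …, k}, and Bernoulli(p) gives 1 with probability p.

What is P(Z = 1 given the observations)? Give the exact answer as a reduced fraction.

P(Z = 1 | obs) = 99/205

Enumerate traces; 32 have nonzero weight after conditioning:
  (X=0, Y=0, W=0, Z=2) weight 1/168
  (X=0, Y=0, W=1, Z=2) weight 1/168
  (X=0, Y=0, W=2, Z=2) weight 1/168
  (X=0, Y=0, W=3, Z=2) weight 1/168
  (X=0, Y=1, W=0, Z=1) weight 1/168
  (X=0, Y=1, W=1, Z=1) weight 1/168
  (X=0, Y=1, W=2, Z=1) weight 1/168
  (X=0, Y=1, W=3, Z=1) weight 1/168
  … 24 more
Group by Z:
  weight(Z=1) = 33/364
  weight(Z=2) = 53/546
Total weight = 33/364 + 53/546 = 205/1092
P(Z=1 | obs) = 33/364 / 205/1092 = 99/205
P(Z=2 | obs) = 53/546 / 205/1092 = 106/205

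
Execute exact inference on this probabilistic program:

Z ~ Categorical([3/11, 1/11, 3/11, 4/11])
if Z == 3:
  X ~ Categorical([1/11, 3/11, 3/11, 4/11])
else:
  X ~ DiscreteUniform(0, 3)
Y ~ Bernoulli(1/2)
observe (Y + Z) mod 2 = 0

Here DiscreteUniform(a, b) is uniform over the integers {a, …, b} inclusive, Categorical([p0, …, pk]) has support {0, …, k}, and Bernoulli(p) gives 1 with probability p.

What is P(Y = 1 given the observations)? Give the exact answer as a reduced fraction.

Enumerate traces; 16 have nonzero weight after conditioning:
  (Z=0, X=0, Y=0) weight 3/88
  (Z=0, X=1, Y=0) weight 3/88
  (Z=0, X=2, Y=0) weight 3/88
  (Z=0, X=3, Y=0) weight 3/88
  (Z=1, X=0, Y=1) weight 1/88
  (Z=1, X=1, Y=1) weight 1/88
  (Z=1, X=2, Y=1) weight 1/88
  (Z=1, X=3, Y=1) weight 1/88
  … 8 more
Group by Y:
  weight(Y=0) = 3/11
  weight(Y=1) = 5/22
Total weight = 3/11 + 5/22 = 1/2
P(Y=0 | obs) = 3/11 / 1/2 = 6/11
P(Y=1 | obs) = 5/22 / 1/2 = 5/11

P(Y = 1 | obs) = 5/11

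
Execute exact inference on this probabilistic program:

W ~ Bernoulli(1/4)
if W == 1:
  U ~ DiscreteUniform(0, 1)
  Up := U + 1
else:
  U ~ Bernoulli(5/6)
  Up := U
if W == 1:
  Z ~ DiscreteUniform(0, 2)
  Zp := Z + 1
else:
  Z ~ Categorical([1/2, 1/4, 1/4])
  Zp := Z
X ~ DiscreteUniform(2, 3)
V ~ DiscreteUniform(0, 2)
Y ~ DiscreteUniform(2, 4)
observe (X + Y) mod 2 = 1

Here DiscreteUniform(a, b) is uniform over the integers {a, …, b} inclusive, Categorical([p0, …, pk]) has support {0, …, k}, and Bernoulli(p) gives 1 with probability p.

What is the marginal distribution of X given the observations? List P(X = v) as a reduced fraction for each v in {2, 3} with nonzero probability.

P(X=2) = 1/3, P(X=3) = 2/3

Enumerate traces; 108 have nonzero weight after conditioning:
  (W=0, U=0, Z=0, X=2, V=0, Y=3) weight 1/288
  (W=0, U=0, Z=0, X=2, V=1, Y=3) weight 1/288
  (W=0, U=0, Z=0, X=2, V=2, Y=3) weight 1/288
  (W=0, U=0, Z=0, X=3, V=0, Y=2) weight 1/288
  (W=0, U=0, Z=0, X=3, V=0, Y=4) weight 1/288
  (W=0, U=0, Z=0, X=3, V=1, Y=2) weight 1/288
  (W=0, U=0, Z=0, X=3, V=1, Y=4) weight 1/288
  (W=0, U=0, Z=0, X=3, V=2, Y=2) weight 1/288
  … 100 more
Group by X:
  weight(X=2) = 1/6
  weight(X=3) = 1/3
Total weight = 1/6 + 1/3 = 1/2
P(X=2 | obs) = 1/6 / 1/2 = 1/3
P(X=3 | obs) = 1/3 / 1/2 = 2/3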